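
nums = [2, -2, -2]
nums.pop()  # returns -2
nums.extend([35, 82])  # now [2, -2, 35, 82]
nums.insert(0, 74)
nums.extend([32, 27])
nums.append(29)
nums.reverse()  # [29, 27, 32, 82, 35, -2, 2, 74]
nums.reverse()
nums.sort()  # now [-2, 2, 27, 29, 32, 35, 74, 82]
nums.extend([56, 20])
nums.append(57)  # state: [-2, 2, 27, 29, 32, 35, 74, 82, 56, 20, 57]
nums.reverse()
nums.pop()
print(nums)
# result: [57, 20, 56, 82, 74, 35, 32, 29, 27, 2]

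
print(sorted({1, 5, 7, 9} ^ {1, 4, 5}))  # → [4, 7, 9]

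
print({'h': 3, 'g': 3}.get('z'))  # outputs None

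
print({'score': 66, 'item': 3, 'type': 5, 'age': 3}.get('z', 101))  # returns 101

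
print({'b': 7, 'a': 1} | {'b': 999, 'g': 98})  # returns {'b': 999, 'a': 1, 'g': 98}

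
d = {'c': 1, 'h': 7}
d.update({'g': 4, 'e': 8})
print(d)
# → {'c': 1, 'h': 7, 'g': 4, 'e': 8}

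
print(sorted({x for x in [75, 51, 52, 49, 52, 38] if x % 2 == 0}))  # [38, 52]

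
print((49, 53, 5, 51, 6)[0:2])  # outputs (49, 53)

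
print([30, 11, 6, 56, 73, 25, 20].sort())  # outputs None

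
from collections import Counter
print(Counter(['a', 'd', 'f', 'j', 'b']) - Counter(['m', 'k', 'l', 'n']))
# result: Counter({'a': 1, 'd': 1, 'f': 1, 'j': 1, 'b': 1})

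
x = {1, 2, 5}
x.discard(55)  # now {1, 2, 5}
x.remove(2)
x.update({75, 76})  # {1, 5, 75, 76}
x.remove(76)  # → {1, 5, 75}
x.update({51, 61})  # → {1, 5, 51, 61, 75}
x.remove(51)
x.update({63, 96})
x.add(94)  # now {1, 5, 61, 63, 75, 94, 96}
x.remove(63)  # {1, 5, 61, 75, 94, 96}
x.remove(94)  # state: {1, 5, 61, 75, 96}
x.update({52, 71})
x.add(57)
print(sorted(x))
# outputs [1, 5, 52, 57, 61, 71, 75, 96]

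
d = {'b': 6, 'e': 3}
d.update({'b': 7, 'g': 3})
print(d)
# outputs {'b': 7, 'e': 3, 'g': 3}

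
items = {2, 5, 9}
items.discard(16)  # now {2, 5, 9}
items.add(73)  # {2, 5, 9, 73}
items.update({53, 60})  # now {2, 5, 9, 53, 60, 73}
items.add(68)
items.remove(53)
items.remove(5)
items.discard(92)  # {2, 9, 60, 68, 73}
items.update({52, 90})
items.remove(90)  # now {2, 9, 52, 60, 68, 73}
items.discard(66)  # {2, 9, 52, 60, 68, 73}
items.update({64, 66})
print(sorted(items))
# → [2, 9, 52, 60, 64, 66, 68, 73]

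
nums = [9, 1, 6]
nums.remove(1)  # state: [9, 6]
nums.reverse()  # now [6, 9]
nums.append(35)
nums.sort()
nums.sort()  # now [6, 9, 35]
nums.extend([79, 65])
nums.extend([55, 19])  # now [6, 9, 35, 79, 65, 55, 19]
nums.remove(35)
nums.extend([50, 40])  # [6, 9, 79, 65, 55, 19, 50, 40]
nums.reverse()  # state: [40, 50, 19, 55, 65, 79, 9, 6]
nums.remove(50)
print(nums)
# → [40, 19, 55, 65, 79, 9, 6]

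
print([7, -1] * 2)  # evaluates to [7, -1, 7, -1]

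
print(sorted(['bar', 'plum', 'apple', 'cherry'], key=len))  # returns ['bar', 'plum', 'apple', 'cherry']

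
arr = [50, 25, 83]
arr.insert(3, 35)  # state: [50, 25, 83, 35]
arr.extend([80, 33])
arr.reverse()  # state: [33, 80, 35, 83, 25, 50]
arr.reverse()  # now [50, 25, 83, 35, 80, 33]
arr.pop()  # 33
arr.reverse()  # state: [80, 35, 83, 25, 50]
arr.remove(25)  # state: [80, 35, 83, 50]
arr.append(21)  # [80, 35, 83, 50, 21]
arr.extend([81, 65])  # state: [80, 35, 83, 50, 21, 81, 65]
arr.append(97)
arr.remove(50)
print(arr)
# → [80, 35, 83, 21, 81, 65, 97]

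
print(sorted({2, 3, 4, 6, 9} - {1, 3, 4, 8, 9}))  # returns [2, 6]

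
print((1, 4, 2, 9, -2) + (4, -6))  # (1, 4, 2, 9, -2, 4, -6)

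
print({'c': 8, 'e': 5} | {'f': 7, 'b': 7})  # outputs {'c': 8, 'e': 5, 'f': 7, 'b': 7}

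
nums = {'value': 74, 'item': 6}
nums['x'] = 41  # {'value': 74, 'item': 6, 'x': 41}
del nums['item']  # {'value': 74, 'x': 41}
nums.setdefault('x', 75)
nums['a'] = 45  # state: {'value': 74, 'x': 41, 'a': 45}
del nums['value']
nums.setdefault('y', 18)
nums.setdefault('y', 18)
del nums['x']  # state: {'a': 45, 'y': 18}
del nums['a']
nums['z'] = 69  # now {'y': 18, 'z': 69}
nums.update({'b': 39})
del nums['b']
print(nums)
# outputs {'y': 18, 'z': 69}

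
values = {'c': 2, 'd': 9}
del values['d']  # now {'c': 2}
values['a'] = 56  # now {'c': 2, 'a': 56}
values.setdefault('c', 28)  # 2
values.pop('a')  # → 56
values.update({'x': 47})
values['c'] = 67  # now {'c': 67, 'x': 47}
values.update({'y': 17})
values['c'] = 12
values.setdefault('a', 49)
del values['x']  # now {'c': 12, 'y': 17, 'a': 49}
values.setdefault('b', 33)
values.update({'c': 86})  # {'c': 86, 'y': 17, 'a': 49, 'b': 33}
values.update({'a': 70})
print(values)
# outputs {'c': 86, 'y': 17, 'a': 70, 'b': 33}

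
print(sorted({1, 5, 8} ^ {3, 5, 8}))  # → [1, 3]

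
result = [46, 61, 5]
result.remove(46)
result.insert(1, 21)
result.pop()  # 5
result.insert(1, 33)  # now [61, 33, 21]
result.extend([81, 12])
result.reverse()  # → [12, 81, 21, 33, 61]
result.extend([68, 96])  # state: [12, 81, 21, 33, 61, 68, 96]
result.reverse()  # [96, 68, 61, 33, 21, 81, 12]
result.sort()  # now [12, 21, 33, 61, 68, 81, 96]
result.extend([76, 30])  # [12, 21, 33, 61, 68, 81, 96, 76, 30]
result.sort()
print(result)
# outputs [12, 21, 30, 33, 61, 68, 76, 81, 96]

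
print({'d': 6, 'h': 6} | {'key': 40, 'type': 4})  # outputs {'d': 6, 'h': 6, 'key': 40, 'type': 4}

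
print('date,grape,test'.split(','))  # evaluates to ['date', 'grape', 'test']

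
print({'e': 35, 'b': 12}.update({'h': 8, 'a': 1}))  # None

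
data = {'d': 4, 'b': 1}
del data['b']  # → {'d': 4}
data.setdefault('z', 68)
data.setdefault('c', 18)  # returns 18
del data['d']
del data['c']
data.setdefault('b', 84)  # 84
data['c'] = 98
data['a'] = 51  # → {'z': 68, 'b': 84, 'c': 98, 'a': 51}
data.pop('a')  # 51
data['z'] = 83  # {'z': 83, 'b': 84, 'c': 98}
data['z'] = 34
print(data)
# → {'z': 34, 'b': 84, 'c': 98}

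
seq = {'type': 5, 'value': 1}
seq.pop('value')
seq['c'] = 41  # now {'type': 5, 'c': 41}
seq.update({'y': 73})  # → {'type': 5, 'c': 41, 'y': 73}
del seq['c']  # {'type': 5, 'y': 73}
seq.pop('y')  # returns 73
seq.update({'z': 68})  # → {'type': 5, 'z': 68}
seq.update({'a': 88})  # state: {'type': 5, 'z': 68, 'a': 88}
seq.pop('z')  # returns 68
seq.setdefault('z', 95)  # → 95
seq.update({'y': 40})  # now {'type': 5, 'a': 88, 'z': 95, 'y': 40}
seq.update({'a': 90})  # {'type': 5, 'a': 90, 'z': 95, 'y': 40}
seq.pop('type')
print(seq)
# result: {'a': 90, 'z': 95, 'y': 40}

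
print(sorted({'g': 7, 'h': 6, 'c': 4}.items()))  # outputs [('c', 4), ('g', 7), ('h', 6)]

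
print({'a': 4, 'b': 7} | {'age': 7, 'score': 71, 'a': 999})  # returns {'a': 999, 'b': 7, 'age': 7, 'score': 71}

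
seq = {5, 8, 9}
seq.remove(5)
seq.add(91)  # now {8, 9, 91}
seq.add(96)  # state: {8, 9, 91, 96}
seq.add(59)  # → {8, 9, 59, 91, 96}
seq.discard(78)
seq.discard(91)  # {8, 9, 59, 96}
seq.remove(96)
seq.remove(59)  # {8, 9}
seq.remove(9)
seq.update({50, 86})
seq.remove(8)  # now {50, 86}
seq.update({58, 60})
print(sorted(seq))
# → [50, 58, 60, 86]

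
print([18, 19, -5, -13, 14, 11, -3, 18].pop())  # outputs 18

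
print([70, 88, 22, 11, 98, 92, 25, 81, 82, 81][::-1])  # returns [81, 82, 81, 25, 92, 98, 11, 22, 88, 70]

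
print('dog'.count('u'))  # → 0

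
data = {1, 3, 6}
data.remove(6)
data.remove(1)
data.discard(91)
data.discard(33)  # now {3}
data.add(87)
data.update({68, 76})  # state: {3, 68, 76, 87}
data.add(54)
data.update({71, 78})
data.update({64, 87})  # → {3, 54, 64, 68, 71, 76, 78, 87}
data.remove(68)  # {3, 54, 64, 71, 76, 78, 87}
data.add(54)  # {3, 54, 64, 71, 76, 78, 87}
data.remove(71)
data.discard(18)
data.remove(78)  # {3, 54, 64, 76, 87}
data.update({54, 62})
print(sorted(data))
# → [3, 54, 62, 64, 76, 87]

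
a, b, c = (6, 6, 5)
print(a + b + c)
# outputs 17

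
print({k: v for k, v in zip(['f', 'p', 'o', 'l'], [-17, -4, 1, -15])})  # {'f': -17, 'p': -4, 'o': 1, 'l': -15}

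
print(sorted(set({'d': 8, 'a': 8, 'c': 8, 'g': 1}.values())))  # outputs [1, 8]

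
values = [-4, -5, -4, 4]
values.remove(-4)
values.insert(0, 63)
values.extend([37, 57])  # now [63, -5, -4, 4, 37, 57]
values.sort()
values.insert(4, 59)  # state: [-5, -4, 4, 37, 59, 57, 63]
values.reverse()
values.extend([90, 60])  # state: [63, 57, 59, 37, 4, -4, -5, 90, 60]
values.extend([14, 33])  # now [63, 57, 59, 37, 4, -4, -5, 90, 60, 14, 33]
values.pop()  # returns 33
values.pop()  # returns 14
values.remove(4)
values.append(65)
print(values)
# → [63, 57, 59, 37, -4, -5, 90, 60, 65]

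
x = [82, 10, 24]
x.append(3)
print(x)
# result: [82, 10, 24, 3]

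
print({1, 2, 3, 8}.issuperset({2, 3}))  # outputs True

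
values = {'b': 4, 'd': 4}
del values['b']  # {'d': 4}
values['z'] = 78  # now {'d': 4, 'z': 78}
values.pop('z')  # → 78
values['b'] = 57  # {'d': 4, 'b': 57}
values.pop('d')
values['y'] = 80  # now {'b': 57, 'y': 80}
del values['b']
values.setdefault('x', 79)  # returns 79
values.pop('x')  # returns 79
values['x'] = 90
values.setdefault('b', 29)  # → 29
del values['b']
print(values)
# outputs {'y': 80, 'x': 90}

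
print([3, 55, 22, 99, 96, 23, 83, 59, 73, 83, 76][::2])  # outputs [3, 22, 96, 83, 73, 76]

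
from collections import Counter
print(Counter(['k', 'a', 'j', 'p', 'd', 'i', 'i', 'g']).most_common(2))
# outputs [('i', 2), ('k', 1)]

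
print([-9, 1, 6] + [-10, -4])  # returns [-9, 1, 6, -10, -4]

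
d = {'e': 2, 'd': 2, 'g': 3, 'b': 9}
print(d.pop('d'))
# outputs 2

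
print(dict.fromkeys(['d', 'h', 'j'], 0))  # {'d': 0, 'h': 0, 'j': 0}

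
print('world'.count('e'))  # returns 0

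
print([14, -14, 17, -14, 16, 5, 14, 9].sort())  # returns None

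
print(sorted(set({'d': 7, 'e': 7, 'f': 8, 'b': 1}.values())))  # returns [1, 7, 8]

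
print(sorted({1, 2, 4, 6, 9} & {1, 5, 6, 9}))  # [1, 6, 9]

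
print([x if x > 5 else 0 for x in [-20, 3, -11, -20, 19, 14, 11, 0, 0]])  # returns [0, 0, 0, 0, 19, 14, 11, 0, 0]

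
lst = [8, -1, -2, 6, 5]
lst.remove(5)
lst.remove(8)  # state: [-1, -2, 6]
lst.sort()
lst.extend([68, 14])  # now [-2, -1, 6, 68, 14]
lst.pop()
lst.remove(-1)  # [-2, 6, 68]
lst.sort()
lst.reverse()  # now [68, 6, -2]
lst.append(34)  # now [68, 6, -2, 34]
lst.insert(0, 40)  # [40, 68, 6, -2, 34]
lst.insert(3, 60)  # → [40, 68, 6, 60, -2, 34]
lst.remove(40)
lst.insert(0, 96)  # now [96, 68, 6, 60, -2, 34]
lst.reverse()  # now [34, -2, 60, 6, 68, 96]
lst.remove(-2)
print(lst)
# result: [34, 60, 6, 68, 96]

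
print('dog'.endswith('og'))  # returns True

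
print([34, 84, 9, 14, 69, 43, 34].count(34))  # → 2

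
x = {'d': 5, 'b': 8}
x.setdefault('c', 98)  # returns 98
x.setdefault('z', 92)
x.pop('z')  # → 92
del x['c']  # {'d': 5, 'b': 8}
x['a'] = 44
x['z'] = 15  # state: {'d': 5, 'b': 8, 'a': 44, 'z': 15}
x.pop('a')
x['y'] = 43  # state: {'d': 5, 'b': 8, 'z': 15, 'y': 43}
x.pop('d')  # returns 5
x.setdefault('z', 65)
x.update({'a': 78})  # {'b': 8, 'z': 15, 'y': 43, 'a': 78}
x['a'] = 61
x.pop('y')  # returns 43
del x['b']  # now {'z': 15, 'a': 61}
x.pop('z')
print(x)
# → {'a': 61}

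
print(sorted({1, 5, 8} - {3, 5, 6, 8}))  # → [1]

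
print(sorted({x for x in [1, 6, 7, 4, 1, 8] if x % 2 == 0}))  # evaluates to [4, 6, 8]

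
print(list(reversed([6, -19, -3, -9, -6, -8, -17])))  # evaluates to [-17, -8, -6, -9, -3, -19, 6]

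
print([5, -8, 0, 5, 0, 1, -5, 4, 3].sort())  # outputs None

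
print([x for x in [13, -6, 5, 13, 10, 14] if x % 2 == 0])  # [-6, 10, 14]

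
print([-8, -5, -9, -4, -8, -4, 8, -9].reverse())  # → None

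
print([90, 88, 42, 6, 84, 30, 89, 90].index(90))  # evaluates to 0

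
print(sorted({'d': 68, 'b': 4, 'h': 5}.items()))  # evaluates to [('b', 4), ('d', 68), ('h', 5)]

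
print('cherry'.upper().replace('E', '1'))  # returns CH1RRY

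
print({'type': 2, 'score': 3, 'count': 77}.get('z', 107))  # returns 107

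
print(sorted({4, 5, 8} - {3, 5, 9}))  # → [4, 8]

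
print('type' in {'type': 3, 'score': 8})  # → True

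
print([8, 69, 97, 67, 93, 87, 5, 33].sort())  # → None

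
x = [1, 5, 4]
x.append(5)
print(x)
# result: [1, 5, 4, 5]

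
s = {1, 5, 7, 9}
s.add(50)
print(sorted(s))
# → [1, 5, 7, 9, 50]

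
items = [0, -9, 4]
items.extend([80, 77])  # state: [0, -9, 4, 80, 77]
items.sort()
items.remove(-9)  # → [0, 4, 77, 80]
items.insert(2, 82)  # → [0, 4, 82, 77, 80]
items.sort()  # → [0, 4, 77, 80, 82]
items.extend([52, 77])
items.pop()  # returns 77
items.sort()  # [0, 4, 52, 77, 80, 82]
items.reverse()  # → [82, 80, 77, 52, 4, 0]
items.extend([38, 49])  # [82, 80, 77, 52, 4, 0, 38, 49]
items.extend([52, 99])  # [82, 80, 77, 52, 4, 0, 38, 49, 52, 99]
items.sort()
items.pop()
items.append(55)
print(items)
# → [0, 4, 38, 49, 52, 52, 77, 80, 82, 55]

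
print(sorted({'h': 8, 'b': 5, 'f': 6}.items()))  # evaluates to [('b', 5), ('f', 6), ('h', 8)]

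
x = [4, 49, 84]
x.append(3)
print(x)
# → [4, 49, 84, 3]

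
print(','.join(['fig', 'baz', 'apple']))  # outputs fig,baz,apple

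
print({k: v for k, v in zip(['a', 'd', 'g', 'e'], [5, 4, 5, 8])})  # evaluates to {'a': 5, 'd': 4, 'g': 5, 'e': 8}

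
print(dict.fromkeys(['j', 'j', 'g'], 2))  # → {'j': 2, 'g': 2}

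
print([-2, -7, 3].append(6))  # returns None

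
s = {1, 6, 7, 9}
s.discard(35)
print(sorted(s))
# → [1, 6, 7, 9]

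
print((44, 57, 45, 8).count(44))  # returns 1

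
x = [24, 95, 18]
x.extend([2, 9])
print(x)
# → [24, 95, 18, 2, 9]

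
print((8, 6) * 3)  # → (8, 6, 8, 6, 8, 6)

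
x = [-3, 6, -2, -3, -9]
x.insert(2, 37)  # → [-3, 6, 37, -2, -3, -9]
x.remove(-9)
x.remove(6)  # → [-3, 37, -2, -3]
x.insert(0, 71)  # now [71, -3, 37, -2, -3]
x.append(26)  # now [71, -3, 37, -2, -3, 26]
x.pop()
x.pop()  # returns -3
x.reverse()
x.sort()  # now [-3, -2, 37, 71]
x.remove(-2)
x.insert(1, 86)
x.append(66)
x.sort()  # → [-3, 37, 66, 71, 86]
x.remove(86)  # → [-3, 37, 66, 71]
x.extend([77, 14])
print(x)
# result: [-3, 37, 66, 71, 77, 14]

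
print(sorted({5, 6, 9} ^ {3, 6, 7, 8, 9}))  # [3, 5, 7, 8]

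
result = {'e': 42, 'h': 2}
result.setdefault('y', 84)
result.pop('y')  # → 84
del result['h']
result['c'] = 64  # {'e': 42, 'c': 64}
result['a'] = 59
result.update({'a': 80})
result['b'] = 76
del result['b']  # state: {'e': 42, 'c': 64, 'a': 80}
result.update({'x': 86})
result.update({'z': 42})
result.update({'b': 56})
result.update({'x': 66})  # {'e': 42, 'c': 64, 'a': 80, 'x': 66, 'z': 42, 'b': 56}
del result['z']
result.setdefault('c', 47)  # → 64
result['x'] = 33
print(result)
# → {'e': 42, 'c': 64, 'a': 80, 'x': 33, 'b': 56}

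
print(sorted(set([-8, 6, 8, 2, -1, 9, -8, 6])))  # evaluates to [-8, -1, 2, 6, 8, 9]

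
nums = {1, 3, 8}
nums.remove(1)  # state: {3, 8}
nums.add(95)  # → {3, 8, 95}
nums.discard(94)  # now {3, 8, 95}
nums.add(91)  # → {3, 8, 91, 95}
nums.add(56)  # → {3, 8, 56, 91, 95}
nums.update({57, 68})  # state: {3, 8, 56, 57, 68, 91, 95}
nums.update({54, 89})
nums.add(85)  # {3, 8, 54, 56, 57, 68, 85, 89, 91, 95}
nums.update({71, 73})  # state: {3, 8, 54, 56, 57, 68, 71, 73, 85, 89, 91, 95}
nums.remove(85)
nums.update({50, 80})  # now {3, 8, 50, 54, 56, 57, 68, 71, 73, 80, 89, 91, 95}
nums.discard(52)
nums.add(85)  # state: {3, 8, 50, 54, 56, 57, 68, 71, 73, 80, 85, 89, 91, 95}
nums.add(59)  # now {3, 8, 50, 54, 56, 57, 59, 68, 71, 73, 80, 85, 89, 91, 95}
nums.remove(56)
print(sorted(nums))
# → [3, 8, 50, 54, 57, 59, 68, 71, 73, 80, 85, 89, 91, 95]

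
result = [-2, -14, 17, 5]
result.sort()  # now [-14, -2, 5, 17]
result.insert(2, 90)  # [-14, -2, 90, 5, 17]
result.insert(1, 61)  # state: [-14, 61, -2, 90, 5, 17]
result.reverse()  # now [17, 5, 90, -2, 61, -14]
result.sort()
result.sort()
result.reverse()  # [90, 61, 17, 5, -2, -14]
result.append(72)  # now [90, 61, 17, 5, -2, -14, 72]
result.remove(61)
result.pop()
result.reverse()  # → [-14, -2, 5, 17, 90]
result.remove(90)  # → [-14, -2, 5, 17]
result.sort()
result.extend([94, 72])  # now [-14, -2, 5, 17, 94, 72]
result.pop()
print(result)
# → [-14, -2, 5, 17, 94]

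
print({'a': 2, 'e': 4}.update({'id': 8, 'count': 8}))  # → None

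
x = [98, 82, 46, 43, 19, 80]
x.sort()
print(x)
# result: [19, 43, 46, 80, 82, 98]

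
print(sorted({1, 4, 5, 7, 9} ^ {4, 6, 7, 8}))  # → [1, 5, 6, 8, 9]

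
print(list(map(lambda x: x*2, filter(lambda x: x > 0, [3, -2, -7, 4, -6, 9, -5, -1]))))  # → [6, 8, 18]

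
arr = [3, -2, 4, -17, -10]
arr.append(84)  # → [3, -2, 4, -17, -10, 84]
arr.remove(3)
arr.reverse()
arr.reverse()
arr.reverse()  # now [84, -10, -17, 4, -2]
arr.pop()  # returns -2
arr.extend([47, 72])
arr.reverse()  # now [72, 47, 4, -17, -10, 84]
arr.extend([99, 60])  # [72, 47, 4, -17, -10, 84, 99, 60]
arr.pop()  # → 60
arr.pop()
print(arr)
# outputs [72, 47, 4, -17, -10, 84]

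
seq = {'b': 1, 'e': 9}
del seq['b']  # {'e': 9}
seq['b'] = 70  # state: {'e': 9, 'b': 70}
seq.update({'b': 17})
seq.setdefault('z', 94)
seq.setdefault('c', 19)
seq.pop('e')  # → 9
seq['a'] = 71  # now {'b': 17, 'z': 94, 'c': 19, 'a': 71}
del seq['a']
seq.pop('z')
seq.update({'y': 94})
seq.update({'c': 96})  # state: {'b': 17, 'c': 96, 'y': 94}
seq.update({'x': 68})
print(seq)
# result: {'b': 17, 'c': 96, 'y': 94, 'x': 68}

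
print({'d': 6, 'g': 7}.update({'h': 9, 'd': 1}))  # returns None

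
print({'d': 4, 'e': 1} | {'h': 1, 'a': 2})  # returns {'d': 4, 'e': 1, 'h': 1, 'a': 2}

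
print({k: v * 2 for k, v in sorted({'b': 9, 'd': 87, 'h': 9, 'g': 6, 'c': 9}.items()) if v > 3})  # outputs {'b': 18, 'c': 18, 'd': 174, 'g': 12, 'h': 18}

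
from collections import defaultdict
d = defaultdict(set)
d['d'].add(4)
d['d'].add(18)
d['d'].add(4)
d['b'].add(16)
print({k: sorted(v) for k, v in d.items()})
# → {'d': [4, 18], 'b': [16]}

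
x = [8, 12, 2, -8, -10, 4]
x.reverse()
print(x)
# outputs [4, -10, -8, 2, 12, 8]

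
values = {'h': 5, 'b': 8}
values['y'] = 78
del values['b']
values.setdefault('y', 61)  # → 78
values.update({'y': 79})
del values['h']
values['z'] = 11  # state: {'y': 79, 'z': 11}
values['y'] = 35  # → {'y': 35, 'z': 11}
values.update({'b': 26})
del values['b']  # {'y': 35, 'z': 11}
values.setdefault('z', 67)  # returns 11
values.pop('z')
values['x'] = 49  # {'y': 35, 'x': 49}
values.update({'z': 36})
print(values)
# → {'y': 35, 'x': 49, 'z': 36}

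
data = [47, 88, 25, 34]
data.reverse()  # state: [34, 25, 88, 47]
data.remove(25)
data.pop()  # 47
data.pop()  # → 88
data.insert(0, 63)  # [63, 34]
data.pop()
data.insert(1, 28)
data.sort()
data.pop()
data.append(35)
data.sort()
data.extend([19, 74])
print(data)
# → [28, 35, 19, 74]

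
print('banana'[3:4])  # a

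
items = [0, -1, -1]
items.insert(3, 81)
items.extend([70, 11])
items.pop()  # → 11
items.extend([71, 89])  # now [0, -1, -1, 81, 70, 71, 89]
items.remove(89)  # [0, -1, -1, 81, 70, 71]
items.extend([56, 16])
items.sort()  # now [-1, -1, 0, 16, 56, 70, 71, 81]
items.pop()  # 81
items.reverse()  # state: [71, 70, 56, 16, 0, -1, -1]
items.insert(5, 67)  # [71, 70, 56, 16, 0, 67, -1, -1]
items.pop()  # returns -1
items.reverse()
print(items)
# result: [-1, 67, 0, 16, 56, 70, 71]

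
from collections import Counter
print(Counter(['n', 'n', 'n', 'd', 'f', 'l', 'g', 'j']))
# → Counter({'n': 3, 'd': 1, 'f': 1, 'l': 1, 'g': 1, 'j': 1})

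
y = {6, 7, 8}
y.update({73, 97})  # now {6, 7, 8, 73, 97}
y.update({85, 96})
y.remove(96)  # {6, 7, 8, 73, 85, 97}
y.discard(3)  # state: {6, 7, 8, 73, 85, 97}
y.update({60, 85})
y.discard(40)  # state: {6, 7, 8, 60, 73, 85, 97}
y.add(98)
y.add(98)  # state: {6, 7, 8, 60, 73, 85, 97, 98}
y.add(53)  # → {6, 7, 8, 53, 60, 73, 85, 97, 98}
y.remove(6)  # {7, 8, 53, 60, 73, 85, 97, 98}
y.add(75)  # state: {7, 8, 53, 60, 73, 75, 85, 97, 98}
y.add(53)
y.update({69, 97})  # {7, 8, 53, 60, 69, 73, 75, 85, 97, 98}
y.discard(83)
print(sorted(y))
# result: [7, 8, 53, 60, 69, 73, 75, 85, 97, 98]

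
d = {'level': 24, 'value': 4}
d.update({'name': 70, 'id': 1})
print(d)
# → {'level': 24, 'value': 4, 'name': 70, 'id': 1}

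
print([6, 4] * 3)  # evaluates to [6, 4, 6, 4, 6, 4]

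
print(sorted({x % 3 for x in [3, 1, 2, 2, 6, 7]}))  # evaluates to [0, 1, 2]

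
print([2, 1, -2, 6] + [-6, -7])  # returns [2, 1, -2, 6, -6, -7]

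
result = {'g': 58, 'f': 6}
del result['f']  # {'g': 58}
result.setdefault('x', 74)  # 74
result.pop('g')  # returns 58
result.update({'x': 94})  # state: {'x': 94}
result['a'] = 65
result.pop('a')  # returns 65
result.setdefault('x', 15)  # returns 94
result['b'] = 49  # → {'x': 94, 'b': 49}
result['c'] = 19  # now {'x': 94, 'b': 49, 'c': 19}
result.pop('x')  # 94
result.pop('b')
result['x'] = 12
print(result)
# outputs {'c': 19, 'x': 12}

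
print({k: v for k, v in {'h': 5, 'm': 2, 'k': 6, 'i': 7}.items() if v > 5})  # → {'k': 6, 'i': 7}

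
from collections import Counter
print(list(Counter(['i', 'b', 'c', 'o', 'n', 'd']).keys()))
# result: ['i', 'b', 'c', 'o', 'n', 'd']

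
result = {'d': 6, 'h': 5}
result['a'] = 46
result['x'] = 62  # {'d': 6, 'h': 5, 'a': 46, 'x': 62}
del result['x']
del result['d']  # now {'h': 5, 'a': 46}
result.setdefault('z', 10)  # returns 10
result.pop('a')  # 46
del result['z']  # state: {'h': 5}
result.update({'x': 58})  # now {'h': 5, 'x': 58}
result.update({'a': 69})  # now {'h': 5, 'x': 58, 'a': 69}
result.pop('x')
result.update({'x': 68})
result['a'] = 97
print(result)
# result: {'h': 5, 'a': 97, 'x': 68}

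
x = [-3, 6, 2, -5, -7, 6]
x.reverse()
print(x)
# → [6, -7, -5, 2, 6, -3]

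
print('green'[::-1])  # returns neerg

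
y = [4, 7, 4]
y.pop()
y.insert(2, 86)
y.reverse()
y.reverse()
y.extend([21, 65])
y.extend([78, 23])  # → [4, 7, 86, 21, 65, 78, 23]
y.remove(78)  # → [4, 7, 86, 21, 65, 23]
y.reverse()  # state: [23, 65, 21, 86, 7, 4]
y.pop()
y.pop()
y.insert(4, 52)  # [23, 65, 21, 86, 52]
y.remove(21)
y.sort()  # [23, 52, 65, 86]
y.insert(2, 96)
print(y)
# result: [23, 52, 96, 65, 86]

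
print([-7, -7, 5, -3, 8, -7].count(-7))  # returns 3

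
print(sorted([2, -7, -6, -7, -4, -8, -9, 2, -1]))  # [-9, -8, -7, -7, -6, -4, -1, 2, 2]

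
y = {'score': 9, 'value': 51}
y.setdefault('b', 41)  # 41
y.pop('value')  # 51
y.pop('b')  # 41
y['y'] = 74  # {'score': 9, 'y': 74}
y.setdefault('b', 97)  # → 97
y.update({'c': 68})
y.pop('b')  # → 97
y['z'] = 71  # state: {'score': 9, 'y': 74, 'c': 68, 'z': 71}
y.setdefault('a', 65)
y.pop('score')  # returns 9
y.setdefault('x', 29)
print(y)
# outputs {'y': 74, 'c': 68, 'z': 71, 'a': 65, 'x': 29}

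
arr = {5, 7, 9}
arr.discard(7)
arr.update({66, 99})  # {5, 9, 66, 99}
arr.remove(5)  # {9, 66, 99}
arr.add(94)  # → {9, 66, 94, 99}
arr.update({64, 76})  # {9, 64, 66, 76, 94, 99}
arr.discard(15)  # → {9, 64, 66, 76, 94, 99}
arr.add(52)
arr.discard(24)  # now {9, 52, 64, 66, 76, 94, 99}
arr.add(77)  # {9, 52, 64, 66, 76, 77, 94, 99}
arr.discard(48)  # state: {9, 52, 64, 66, 76, 77, 94, 99}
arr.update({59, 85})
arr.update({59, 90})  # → {9, 52, 59, 64, 66, 76, 77, 85, 90, 94, 99}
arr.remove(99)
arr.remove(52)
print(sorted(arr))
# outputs [9, 59, 64, 66, 76, 77, 85, 90, 94]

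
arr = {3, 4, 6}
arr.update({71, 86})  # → {3, 4, 6, 71, 86}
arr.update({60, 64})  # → {3, 4, 6, 60, 64, 71, 86}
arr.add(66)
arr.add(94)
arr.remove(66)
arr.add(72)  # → {3, 4, 6, 60, 64, 71, 72, 86, 94}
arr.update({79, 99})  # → {3, 4, 6, 60, 64, 71, 72, 79, 86, 94, 99}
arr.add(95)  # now {3, 4, 6, 60, 64, 71, 72, 79, 86, 94, 95, 99}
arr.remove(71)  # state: {3, 4, 6, 60, 64, 72, 79, 86, 94, 95, 99}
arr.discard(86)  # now {3, 4, 6, 60, 64, 72, 79, 94, 95, 99}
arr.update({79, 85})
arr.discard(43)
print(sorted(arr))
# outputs [3, 4, 6, 60, 64, 72, 79, 85, 94, 95, 99]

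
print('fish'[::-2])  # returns hi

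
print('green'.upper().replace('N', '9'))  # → GREE9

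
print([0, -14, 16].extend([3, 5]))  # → None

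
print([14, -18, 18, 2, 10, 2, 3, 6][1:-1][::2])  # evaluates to [-18, 2, 2]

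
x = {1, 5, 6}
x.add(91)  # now {1, 5, 6, 91}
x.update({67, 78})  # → {1, 5, 6, 67, 78, 91}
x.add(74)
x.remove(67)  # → {1, 5, 6, 74, 78, 91}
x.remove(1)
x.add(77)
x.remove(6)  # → {5, 74, 77, 78, 91}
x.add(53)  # {5, 53, 74, 77, 78, 91}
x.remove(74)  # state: {5, 53, 77, 78, 91}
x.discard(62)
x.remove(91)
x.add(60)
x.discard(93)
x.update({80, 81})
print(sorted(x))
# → [5, 53, 60, 77, 78, 80, 81]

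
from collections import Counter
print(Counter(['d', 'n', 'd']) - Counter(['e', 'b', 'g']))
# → Counter({'d': 2, 'n': 1})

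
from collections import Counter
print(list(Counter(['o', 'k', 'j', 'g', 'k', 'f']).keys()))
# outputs ['o', 'k', 'j', 'g', 'f']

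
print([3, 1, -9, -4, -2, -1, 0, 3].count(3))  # 2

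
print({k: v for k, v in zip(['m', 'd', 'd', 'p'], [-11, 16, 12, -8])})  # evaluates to {'m': -11, 'd': 12, 'p': -8}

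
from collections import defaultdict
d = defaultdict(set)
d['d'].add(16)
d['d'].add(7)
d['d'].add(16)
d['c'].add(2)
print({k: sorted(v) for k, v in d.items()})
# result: {'d': [7, 16], 'c': [2]}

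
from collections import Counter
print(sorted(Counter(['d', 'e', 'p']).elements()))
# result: ['d', 'e', 'p']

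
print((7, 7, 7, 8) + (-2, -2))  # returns (7, 7, 7, 8, -2, -2)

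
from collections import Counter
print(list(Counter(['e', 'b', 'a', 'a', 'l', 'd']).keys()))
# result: ['e', 'b', 'a', 'l', 'd']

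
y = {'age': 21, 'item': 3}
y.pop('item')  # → 3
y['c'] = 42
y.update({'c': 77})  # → {'age': 21, 'c': 77}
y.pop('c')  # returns 77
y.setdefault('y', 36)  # 36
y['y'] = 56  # {'age': 21, 'y': 56}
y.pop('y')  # 56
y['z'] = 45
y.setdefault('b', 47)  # 47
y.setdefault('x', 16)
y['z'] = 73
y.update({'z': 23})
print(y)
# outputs {'age': 21, 'z': 23, 'b': 47, 'x': 16}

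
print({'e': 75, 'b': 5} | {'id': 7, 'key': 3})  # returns {'e': 75, 'b': 5, 'id': 7, 'key': 3}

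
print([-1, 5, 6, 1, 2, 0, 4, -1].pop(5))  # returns 0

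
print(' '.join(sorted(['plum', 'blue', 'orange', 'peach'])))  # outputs blue orange peach plum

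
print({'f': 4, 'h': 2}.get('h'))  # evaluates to 2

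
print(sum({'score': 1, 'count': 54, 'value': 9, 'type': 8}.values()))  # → 72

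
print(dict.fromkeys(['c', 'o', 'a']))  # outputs {'c': None, 'o': None, 'a': None}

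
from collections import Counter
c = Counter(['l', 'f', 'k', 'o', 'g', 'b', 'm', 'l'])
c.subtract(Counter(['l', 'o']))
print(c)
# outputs Counter({'l': 1, 'f': 1, 'k': 1, 'g': 1, 'b': 1, 'm': 1, 'o': 0})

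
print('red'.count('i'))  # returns 0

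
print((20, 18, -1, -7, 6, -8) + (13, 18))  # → (20, 18, -1, -7, 6, -8, 13, 18)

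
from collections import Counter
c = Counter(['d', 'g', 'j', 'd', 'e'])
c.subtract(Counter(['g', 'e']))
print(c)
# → Counter({'d': 2, 'j': 1, 'g': 0, 'e': 0})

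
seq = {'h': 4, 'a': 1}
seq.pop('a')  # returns 1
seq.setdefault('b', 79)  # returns 79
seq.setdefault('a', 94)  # 94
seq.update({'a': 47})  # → {'h': 4, 'b': 79, 'a': 47}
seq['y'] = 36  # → {'h': 4, 'b': 79, 'a': 47, 'y': 36}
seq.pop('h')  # 4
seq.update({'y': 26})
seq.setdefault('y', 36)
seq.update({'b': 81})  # {'b': 81, 'a': 47, 'y': 26}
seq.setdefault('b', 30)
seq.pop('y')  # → 26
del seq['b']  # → {'a': 47}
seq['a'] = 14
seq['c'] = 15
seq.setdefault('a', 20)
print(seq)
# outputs {'a': 14, 'c': 15}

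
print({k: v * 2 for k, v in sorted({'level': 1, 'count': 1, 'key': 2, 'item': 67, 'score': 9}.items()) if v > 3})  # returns {'item': 134, 'score': 18}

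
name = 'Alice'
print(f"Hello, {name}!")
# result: Hello, Alice!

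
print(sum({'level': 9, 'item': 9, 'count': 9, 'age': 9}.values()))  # 36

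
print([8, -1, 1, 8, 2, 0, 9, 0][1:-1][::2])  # [-1, 8, 0]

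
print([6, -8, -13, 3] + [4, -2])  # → [6, -8, -13, 3, 4, -2]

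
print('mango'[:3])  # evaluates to man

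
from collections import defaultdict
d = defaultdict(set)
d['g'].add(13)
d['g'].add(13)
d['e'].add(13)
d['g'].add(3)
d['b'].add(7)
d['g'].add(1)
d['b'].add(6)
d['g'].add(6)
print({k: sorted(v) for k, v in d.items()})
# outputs {'g': [1, 3, 6, 13], 'e': [13], 'b': [6, 7]}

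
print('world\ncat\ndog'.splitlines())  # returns ['world', 'cat', 'dog']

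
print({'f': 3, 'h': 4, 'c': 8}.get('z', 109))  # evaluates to 109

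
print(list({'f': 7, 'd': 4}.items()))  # [('f', 7), ('d', 4)]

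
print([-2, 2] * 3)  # [-2, 2, -2, 2, -2, 2]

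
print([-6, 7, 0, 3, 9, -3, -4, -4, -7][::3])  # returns [-6, 3, -4]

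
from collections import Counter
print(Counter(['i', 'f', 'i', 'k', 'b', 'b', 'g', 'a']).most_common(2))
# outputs [('i', 2), ('b', 2)]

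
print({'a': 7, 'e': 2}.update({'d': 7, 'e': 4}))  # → None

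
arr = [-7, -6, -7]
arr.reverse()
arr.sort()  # [-7, -7, -6]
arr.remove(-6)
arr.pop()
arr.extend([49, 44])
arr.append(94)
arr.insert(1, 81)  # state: [-7, 81, 49, 44, 94]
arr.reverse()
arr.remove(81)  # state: [94, 44, 49, -7]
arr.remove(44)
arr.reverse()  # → [-7, 49, 94]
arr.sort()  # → [-7, 49, 94]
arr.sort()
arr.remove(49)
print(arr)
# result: [-7, 94]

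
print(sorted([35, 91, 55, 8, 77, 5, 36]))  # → [5, 8, 35, 36, 55, 77, 91]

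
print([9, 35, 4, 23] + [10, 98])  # [9, 35, 4, 23, 10, 98]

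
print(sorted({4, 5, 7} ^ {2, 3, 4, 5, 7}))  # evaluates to [2, 3]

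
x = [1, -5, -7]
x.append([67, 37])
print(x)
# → [1, -5, -7, [67, 37]]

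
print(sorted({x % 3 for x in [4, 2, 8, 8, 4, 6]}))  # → [0, 1, 2]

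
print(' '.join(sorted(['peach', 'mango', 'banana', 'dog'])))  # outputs banana dog mango peach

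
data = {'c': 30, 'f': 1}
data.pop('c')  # 30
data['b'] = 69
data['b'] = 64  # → {'f': 1, 'b': 64}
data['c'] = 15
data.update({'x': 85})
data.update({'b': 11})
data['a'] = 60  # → {'f': 1, 'b': 11, 'c': 15, 'x': 85, 'a': 60}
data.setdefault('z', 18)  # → 18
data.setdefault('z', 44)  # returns 18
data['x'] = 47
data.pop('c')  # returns 15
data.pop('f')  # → 1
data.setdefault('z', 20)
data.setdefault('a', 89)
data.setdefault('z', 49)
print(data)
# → {'b': 11, 'x': 47, 'a': 60, 'z': 18}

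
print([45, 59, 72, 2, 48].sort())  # None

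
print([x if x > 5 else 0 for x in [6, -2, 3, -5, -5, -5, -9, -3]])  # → [6, 0, 0, 0, 0, 0, 0, 0]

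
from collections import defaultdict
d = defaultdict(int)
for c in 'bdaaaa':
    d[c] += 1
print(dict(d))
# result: {'b': 1, 'd': 1, 'a': 4}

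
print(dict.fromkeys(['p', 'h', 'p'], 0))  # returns {'p': 0, 'h': 0}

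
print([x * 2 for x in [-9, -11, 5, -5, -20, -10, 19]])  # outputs [-18, -22, 10, -10, -40, -20, 38]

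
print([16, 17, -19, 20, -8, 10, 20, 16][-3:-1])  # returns [10, 20]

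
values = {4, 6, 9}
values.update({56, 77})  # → {4, 6, 9, 56, 77}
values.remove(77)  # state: {4, 6, 9, 56}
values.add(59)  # {4, 6, 9, 56, 59}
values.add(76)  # {4, 6, 9, 56, 59, 76}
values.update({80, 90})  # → {4, 6, 9, 56, 59, 76, 80, 90}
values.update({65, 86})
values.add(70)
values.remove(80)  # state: {4, 6, 9, 56, 59, 65, 70, 76, 86, 90}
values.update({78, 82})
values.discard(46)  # {4, 6, 9, 56, 59, 65, 70, 76, 78, 82, 86, 90}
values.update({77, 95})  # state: {4, 6, 9, 56, 59, 65, 70, 76, 77, 78, 82, 86, 90, 95}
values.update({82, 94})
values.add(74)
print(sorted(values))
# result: [4, 6, 9, 56, 59, 65, 70, 74, 76, 77, 78, 82, 86, 90, 94, 95]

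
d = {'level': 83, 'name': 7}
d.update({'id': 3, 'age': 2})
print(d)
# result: {'level': 83, 'name': 7, 'id': 3, 'age': 2}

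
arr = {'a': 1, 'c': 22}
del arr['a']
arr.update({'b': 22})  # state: {'c': 22, 'b': 22}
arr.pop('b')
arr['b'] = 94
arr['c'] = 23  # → {'c': 23, 'b': 94}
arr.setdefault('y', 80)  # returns 80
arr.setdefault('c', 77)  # 23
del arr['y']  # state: {'c': 23, 'b': 94}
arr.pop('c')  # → 23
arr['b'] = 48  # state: {'b': 48}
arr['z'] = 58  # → {'b': 48, 'z': 58}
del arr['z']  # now {'b': 48}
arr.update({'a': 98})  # {'b': 48, 'a': 98}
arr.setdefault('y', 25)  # 25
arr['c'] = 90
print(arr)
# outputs {'b': 48, 'a': 98, 'y': 25, 'c': 90}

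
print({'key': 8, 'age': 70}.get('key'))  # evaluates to 8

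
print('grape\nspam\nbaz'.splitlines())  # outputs ['grape', 'spam', 'baz']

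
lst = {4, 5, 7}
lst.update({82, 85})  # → {4, 5, 7, 82, 85}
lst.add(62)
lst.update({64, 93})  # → {4, 5, 7, 62, 64, 82, 85, 93}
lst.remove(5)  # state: {4, 7, 62, 64, 82, 85, 93}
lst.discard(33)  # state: {4, 7, 62, 64, 82, 85, 93}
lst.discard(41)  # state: {4, 7, 62, 64, 82, 85, 93}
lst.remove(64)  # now {4, 7, 62, 82, 85, 93}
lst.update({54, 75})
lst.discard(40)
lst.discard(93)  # {4, 7, 54, 62, 75, 82, 85}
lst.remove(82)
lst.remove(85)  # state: {4, 7, 54, 62, 75}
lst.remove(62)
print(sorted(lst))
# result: [4, 7, 54, 75]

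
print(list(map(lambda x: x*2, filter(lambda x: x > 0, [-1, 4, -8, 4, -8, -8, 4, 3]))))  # [8, 8, 8, 6]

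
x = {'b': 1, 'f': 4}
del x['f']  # {'b': 1}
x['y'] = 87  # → {'b': 1, 'y': 87}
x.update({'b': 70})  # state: {'b': 70, 'y': 87}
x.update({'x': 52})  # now {'b': 70, 'y': 87, 'x': 52}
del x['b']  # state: {'y': 87, 'x': 52}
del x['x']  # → {'y': 87}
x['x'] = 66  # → {'y': 87, 'x': 66}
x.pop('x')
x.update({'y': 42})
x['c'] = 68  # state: {'y': 42, 'c': 68}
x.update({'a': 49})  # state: {'y': 42, 'c': 68, 'a': 49}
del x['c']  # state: {'y': 42, 'a': 49}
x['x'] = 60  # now {'y': 42, 'a': 49, 'x': 60}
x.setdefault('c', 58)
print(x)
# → {'y': 42, 'a': 49, 'x': 60, 'c': 58}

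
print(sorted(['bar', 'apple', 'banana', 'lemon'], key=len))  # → ['bar', 'apple', 'lemon', 'banana']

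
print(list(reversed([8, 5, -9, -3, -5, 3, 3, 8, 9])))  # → [9, 8, 3, 3, -5, -3, -9, 5, 8]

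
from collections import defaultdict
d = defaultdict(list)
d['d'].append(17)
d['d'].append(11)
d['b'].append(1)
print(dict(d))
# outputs {'d': [17, 11], 'b': [1]}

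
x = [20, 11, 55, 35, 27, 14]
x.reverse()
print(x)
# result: [14, 27, 35, 55, 11, 20]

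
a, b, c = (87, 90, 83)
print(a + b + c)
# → 260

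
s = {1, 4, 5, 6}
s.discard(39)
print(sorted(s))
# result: [1, 4, 5, 6]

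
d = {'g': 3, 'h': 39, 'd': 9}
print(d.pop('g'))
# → 3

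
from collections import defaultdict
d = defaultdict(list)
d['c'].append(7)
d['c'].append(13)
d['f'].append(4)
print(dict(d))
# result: {'c': [7, 13], 'f': [4]}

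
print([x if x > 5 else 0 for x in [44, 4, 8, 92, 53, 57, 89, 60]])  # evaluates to [44, 0, 8, 92, 53, 57, 89, 60]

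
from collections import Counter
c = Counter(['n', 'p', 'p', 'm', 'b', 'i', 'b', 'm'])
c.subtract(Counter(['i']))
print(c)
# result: Counter({'p': 2, 'm': 2, 'b': 2, 'n': 1, 'i': 0})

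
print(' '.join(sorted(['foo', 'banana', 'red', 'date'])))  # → banana date foo red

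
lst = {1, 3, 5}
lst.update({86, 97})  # {1, 3, 5, 86, 97}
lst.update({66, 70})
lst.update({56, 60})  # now {1, 3, 5, 56, 60, 66, 70, 86, 97}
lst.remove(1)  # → {3, 5, 56, 60, 66, 70, 86, 97}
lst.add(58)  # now {3, 5, 56, 58, 60, 66, 70, 86, 97}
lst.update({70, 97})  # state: {3, 5, 56, 58, 60, 66, 70, 86, 97}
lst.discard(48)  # {3, 5, 56, 58, 60, 66, 70, 86, 97}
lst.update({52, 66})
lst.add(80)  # {3, 5, 52, 56, 58, 60, 66, 70, 80, 86, 97}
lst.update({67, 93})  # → {3, 5, 52, 56, 58, 60, 66, 67, 70, 80, 86, 93, 97}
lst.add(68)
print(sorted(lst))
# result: [3, 5, 52, 56, 58, 60, 66, 67, 68, 70, 80, 86, 93, 97]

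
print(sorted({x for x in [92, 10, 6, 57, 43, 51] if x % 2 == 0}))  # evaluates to [6, 10, 92]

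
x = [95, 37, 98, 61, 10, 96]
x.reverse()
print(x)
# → [96, 10, 61, 98, 37, 95]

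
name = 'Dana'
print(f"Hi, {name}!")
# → Hi, Dana!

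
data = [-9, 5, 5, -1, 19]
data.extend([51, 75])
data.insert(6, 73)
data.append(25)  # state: [-9, 5, 5, -1, 19, 51, 73, 75, 25]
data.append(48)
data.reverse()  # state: [48, 25, 75, 73, 51, 19, -1, 5, 5, -9]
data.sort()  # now [-9, -1, 5, 5, 19, 25, 48, 51, 73, 75]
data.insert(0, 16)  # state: [16, -9, -1, 5, 5, 19, 25, 48, 51, 73, 75]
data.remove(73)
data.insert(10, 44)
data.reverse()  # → [44, 75, 51, 48, 25, 19, 5, 5, -1, -9, 16]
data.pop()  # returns 16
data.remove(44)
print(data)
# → [75, 51, 48, 25, 19, 5, 5, -1, -9]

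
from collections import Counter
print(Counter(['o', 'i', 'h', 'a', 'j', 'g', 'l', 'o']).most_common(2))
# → [('o', 2), ('i', 1)]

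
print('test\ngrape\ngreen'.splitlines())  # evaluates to ['test', 'grape', 'green']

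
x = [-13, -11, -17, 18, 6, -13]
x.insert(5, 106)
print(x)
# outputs [-13, -11, -17, 18, 6, 106, -13]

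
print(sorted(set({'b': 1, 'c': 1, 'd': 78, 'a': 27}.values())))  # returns [1, 27, 78]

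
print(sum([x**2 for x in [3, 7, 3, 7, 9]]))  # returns 197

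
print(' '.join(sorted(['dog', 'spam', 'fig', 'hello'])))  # dog fig hello spam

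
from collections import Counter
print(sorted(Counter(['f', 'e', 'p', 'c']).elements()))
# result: ['c', 'e', 'f', 'p']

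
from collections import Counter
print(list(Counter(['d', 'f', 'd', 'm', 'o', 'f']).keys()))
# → ['d', 'f', 'm', 'o']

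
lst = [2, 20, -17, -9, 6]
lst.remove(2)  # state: [20, -17, -9, 6]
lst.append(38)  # [20, -17, -9, 6, 38]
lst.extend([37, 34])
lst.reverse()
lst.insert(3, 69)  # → [34, 37, 38, 69, 6, -9, -17, 20]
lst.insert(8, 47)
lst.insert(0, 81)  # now [81, 34, 37, 38, 69, 6, -9, -17, 20, 47]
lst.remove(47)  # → [81, 34, 37, 38, 69, 6, -9, -17, 20]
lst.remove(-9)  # [81, 34, 37, 38, 69, 6, -17, 20]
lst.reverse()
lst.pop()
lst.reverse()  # [34, 37, 38, 69, 6, -17, 20]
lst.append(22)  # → [34, 37, 38, 69, 6, -17, 20, 22]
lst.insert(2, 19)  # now [34, 37, 19, 38, 69, 6, -17, 20, 22]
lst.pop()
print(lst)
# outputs [34, 37, 19, 38, 69, 6, -17, 20]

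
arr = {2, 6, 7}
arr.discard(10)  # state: {2, 6, 7}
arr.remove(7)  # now {2, 6}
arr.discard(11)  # {2, 6}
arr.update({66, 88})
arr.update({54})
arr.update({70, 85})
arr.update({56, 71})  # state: {2, 6, 54, 56, 66, 70, 71, 85, 88}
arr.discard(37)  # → {2, 6, 54, 56, 66, 70, 71, 85, 88}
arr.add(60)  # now {2, 6, 54, 56, 60, 66, 70, 71, 85, 88}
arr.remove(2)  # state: {6, 54, 56, 60, 66, 70, 71, 85, 88}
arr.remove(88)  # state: {6, 54, 56, 60, 66, 70, 71, 85}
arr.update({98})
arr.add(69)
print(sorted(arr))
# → [6, 54, 56, 60, 66, 69, 70, 71, 85, 98]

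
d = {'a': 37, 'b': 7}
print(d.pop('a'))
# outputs 37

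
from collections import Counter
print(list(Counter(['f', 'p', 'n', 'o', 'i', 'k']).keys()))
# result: ['f', 'p', 'n', 'o', 'i', 'k']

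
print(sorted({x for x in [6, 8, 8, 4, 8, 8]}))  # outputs [4, 6, 8]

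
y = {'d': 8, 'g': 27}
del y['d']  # {'g': 27}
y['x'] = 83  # {'g': 27, 'x': 83}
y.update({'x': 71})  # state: {'g': 27, 'x': 71}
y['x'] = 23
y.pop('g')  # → 27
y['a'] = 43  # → {'x': 23, 'a': 43}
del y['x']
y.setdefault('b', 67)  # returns 67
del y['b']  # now {'a': 43}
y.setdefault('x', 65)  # 65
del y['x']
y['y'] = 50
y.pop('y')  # 50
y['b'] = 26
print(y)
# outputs {'a': 43, 'b': 26}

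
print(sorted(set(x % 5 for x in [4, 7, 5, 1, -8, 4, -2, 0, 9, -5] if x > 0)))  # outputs [0, 1, 2, 4]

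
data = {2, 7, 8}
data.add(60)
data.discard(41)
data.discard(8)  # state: {2, 7, 60}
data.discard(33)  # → {2, 7, 60}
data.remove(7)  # {2, 60}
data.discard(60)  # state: {2}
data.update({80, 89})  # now {2, 80, 89}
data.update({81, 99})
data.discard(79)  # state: {2, 80, 81, 89, 99}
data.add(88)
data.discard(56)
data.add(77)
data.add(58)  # {2, 58, 77, 80, 81, 88, 89, 99}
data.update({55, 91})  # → {2, 55, 58, 77, 80, 81, 88, 89, 91, 99}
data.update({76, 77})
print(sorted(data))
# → [2, 55, 58, 76, 77, 80, 81, 88, 89, 91, 99]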